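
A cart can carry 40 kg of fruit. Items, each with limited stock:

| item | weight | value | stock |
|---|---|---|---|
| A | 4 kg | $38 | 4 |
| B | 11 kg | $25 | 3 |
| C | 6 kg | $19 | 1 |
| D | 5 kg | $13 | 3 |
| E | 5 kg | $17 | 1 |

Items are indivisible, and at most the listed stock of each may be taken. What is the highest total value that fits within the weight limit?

Best selections within weight 40 and stock limits:
- 4×A + 1×C + 2×D + 1×E: weight 37, value 214
- 4×A + 1×B + 1×C + 1×E: weight 38, value 213
Best: $214.

$214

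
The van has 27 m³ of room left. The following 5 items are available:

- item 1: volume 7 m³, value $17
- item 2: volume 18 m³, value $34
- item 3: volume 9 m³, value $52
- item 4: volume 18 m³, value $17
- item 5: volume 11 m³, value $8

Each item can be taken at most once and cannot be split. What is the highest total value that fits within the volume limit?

Check high-value combinations within 27 m³:
- item 2+item 3: volume 18+9=27, value 34+52=86
- item 1+item 3+item 5: volume 7+9+11=27, value 17+52+8=77
- item 1+item 3: volume 7+9=16, value 17+52=69
- item 3+item 4: volume 9+18=27, value 52+17=69
Best: $86.

$86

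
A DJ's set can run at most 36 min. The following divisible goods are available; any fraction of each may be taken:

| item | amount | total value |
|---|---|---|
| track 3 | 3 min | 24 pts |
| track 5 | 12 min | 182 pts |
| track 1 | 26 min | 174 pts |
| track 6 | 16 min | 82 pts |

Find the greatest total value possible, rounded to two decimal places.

346.54

Take in order of value per unit:
- track 5 (182/12 per unit): all 12 → value 182, running total 182.00
- track 3 (24/3 per unit): all 3 → value 24, running total 206.00
- track 1 (174/26 per unit): 21 of 26 → value 21×174/26 = 140.5385, running total 346.54
Total 346.54.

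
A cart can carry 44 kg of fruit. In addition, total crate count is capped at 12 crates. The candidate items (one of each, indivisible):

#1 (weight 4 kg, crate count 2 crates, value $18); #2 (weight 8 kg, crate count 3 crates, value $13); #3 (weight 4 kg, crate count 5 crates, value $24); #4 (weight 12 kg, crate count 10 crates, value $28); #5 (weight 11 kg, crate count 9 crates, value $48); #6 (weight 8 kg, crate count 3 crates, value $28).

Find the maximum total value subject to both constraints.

$76

Feasible sets respecting both limits:
- #5+#6: weight 19, crate count 12, value 76
- #1+#3+#6: weight 16, crate count 10, value 70
- #1+#5: weight 15, crate count 11, value 66
Best: $76.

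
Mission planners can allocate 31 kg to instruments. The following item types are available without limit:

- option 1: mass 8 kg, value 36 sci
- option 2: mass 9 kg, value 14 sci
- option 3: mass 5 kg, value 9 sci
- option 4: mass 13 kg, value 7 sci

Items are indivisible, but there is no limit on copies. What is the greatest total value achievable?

Best value-per-unit is option 1 at 36/8; filling with it alone gives 3×36 = 108.
Optimal mix: 3×option 1 + 1×option 3 → mass 29, value 117.

117 sci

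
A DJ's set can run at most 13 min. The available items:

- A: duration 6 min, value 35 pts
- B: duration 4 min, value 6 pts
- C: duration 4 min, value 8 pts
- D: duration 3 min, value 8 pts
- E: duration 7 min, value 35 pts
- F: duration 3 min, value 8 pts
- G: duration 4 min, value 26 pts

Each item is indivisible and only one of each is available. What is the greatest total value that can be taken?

Check high-value combinations within 13 min:
- A+E: duration 6+7=13, value 35+35=70
- A+D+G: duration 6+3+4=13, value 35+8+26=69
- A+F+G: duration 6+3+4=13, value 35+8+26=69
- A+G: duration 6+4=10, value 35+26=61
- E+G: duration 7+4=11, value 35+26=61
Best: 70 pts.

70 pts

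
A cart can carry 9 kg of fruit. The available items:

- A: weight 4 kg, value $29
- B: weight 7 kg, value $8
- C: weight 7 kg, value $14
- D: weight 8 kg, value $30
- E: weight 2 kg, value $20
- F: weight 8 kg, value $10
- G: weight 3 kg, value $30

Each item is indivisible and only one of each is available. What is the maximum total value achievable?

Check high-value combinations within 9 kg:
- A+E+G: weight 4+2+3=9, value 29+20+30=79
- A+G: weight 4+3=7, value 29+30=59
- E+G: weight 2+3=5, value 20+30=50
Best: $79.

$79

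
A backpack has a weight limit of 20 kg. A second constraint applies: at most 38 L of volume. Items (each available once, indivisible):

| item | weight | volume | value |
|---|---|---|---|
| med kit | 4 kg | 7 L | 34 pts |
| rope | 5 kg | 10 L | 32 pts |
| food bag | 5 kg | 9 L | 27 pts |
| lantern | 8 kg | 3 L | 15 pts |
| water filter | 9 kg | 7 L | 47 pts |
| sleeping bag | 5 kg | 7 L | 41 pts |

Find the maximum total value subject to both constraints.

Feasible sets respecting both limits:
- med kit+rope+food bag+sleeping bag: weight 19, volume 33, value 134
- med kit+water filter+sleeping bag: weight 18, volume 21, value 122
- rope+water filter+sleeping bag: weight 19, volume 24, value 120
Best: 134 pts.

134 pts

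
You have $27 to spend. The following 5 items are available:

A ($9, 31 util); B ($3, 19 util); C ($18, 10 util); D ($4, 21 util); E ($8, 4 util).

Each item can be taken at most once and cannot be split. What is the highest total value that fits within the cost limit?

Check high-value combinations within $27:
- A+B+D+E: cost 9+3+4+8=24, value 31+19+21+4=75
- A+B+D: cost 9+3+4=16, value 31+19+21=71
- A+D+E: cost 9+4+8=21, value 31+21+4=56
- A+B+E: cost 9+3+8=20, value 31+19+4=54
- A+D: cost 9+4=13, value 31+21=52
Best: 75 util.

75 util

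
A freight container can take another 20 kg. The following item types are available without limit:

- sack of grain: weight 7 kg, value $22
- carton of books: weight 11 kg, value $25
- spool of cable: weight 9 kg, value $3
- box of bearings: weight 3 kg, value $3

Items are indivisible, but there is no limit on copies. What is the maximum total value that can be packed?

Best value-per-unit is sack of grain at 22/7; filling with it alone gives 2×22 = 44.
Optimal mix: 2×sack of grain + 2×box of bearings → weight 20, value 50.

$50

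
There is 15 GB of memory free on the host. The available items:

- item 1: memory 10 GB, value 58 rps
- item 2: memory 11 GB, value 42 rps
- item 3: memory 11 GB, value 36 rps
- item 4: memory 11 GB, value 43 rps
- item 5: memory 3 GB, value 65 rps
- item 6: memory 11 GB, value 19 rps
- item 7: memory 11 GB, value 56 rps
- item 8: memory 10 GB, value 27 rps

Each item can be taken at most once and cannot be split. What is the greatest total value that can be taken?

Check high-value combinations within 15 GB:
- item 1+item 5: memory 10+3=13, value 58+65=123
- item 5+item 7: memory 3+11=14, value 65+56=121
- item 4+item 5: memory 11+3=14, value 43+65=108
- item 2+item 5: memory 11+3=14, value 42+65=107
- item 3+item 5: memory 11+3=14, value 36+65=101
Best: 123 rps.

123 rps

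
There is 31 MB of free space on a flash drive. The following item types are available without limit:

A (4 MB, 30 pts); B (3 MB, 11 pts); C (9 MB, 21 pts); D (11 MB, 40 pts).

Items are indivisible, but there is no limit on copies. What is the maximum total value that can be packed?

Best value-per-unit is A at 30/4; filling with it alone gives 7×30 = 210.
Optimal mix: 7×A + 1×B → size 31, value 221.

221 pts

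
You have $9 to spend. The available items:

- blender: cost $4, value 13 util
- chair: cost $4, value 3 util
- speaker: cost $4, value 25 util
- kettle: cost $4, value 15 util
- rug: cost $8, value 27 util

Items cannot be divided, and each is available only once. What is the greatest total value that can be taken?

Check high-value combinations within $9:
- speaker+kettle: cost 4+4=8, value 25+15=40
- blender+speaker: cost 4+4=8, value 13+25=38
- chair+speaker: cost 4+4=8, value 3+25=28
- blender+kettle: cost 4+4=8, value 13+15=28
- rug: cost 8, value 27
Best: 40 util.

40 util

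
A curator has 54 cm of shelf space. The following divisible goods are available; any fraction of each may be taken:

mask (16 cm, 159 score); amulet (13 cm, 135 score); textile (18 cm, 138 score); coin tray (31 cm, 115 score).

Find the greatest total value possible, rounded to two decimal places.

457.97

Take in order of value per unit:
- amulet (135/13 per unit): all 13 → value 135, running total 135.00
- mask (159/16 per unit): all 16 → value 159, running total 294.00
- textile (138/18 per unit): all 18 → value 138, running total 432.00
- coin tray (115/31 per unit): 7 of 31 → value 7×115/31 = 25.9677, running total 457.97
Total 457.97.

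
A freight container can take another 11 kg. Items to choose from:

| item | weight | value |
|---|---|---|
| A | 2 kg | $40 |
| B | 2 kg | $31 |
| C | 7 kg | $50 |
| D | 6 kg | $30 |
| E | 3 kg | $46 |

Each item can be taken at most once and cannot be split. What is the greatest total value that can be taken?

$121

Check high-value combinations within 11 kg:
- A+B+C: weight 2+2+7=11, value 40+31+50=121
- A+B+E: weight 2+2+3=7, value 40+31+46=117
- A+D+E: weight 2+6+3=11, value 40+30+46=116
- B+D+E: weight 2+6+3=11, value 31+30+46=107
- A+B+D: weight 2+2+6=10, value 40+31+30=101
Best: $121.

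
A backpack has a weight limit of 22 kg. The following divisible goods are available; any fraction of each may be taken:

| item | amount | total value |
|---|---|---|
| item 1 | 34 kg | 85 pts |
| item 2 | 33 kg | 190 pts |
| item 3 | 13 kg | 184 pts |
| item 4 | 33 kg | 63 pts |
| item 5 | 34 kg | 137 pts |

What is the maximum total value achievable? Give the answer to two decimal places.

235.82

Take in order of value per unit:
- item 3 (184/13 per unit): all 13 → value 184, running total 184.00
- item 2 (190/33 per unit): 9 of 33 → value 9×190/33 = 51.8182, running total 235.82
Total 235.82.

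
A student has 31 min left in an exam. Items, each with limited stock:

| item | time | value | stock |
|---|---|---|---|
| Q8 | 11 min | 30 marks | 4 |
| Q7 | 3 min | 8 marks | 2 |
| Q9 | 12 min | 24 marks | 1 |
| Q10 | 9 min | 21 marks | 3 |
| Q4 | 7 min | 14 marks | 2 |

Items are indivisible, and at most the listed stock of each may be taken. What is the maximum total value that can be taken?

81 marks

Best selections within time 31 and stock limits:
- 2×Q8 + 1×Q10: time 31, value 81
- 2×Q8 + 2×Q7: time 28, value 76
- 2×Q8 + 1×Q4: time 29, value 74
Best: 81 marks.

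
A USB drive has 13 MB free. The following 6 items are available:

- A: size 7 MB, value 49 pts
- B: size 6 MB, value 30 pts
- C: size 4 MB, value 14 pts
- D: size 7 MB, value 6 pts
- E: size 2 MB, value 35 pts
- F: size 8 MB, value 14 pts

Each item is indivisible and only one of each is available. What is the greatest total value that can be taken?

Check high-value combinations within 13 MB:
- A+C+E: size 7+4+2=13, value 49+14+35=98
- A+E: size 7+2=9, value 49+35=84
- B+C+E: size 6+4+2=12, value 30+14+35=79
- A+B: size 7+6=13, value 49+30=79
Best: 98 pts.

98 pts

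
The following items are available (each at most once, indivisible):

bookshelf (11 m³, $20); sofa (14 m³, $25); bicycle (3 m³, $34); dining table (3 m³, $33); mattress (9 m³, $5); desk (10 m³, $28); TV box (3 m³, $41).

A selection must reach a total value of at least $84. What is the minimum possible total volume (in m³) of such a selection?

9

Subsets with value ≥ 84, sorted by total volume:
- bicycle+dining table+TV box: volume 9, value 108
- bicycle+desk+TV box: volume 16, value 103
Minimum volume: 9 m³.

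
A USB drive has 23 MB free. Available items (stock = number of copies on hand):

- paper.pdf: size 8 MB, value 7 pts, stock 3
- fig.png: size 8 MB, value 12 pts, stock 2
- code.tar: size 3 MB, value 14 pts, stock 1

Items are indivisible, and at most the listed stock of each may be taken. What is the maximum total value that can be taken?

Best selections within size 23 and stock limits:
- 2×fig.png + 1×code.tar: size 19, value 38
- 1×paper.pdf + 1×fig.png + 1×code.tar: size 19, value 33
- 2×paper.pdf + 1×code.tar: size 19, value 28
- 1×fig.png + 1×code.tar: size 11, value 26
Best: 38 pts.

38 pts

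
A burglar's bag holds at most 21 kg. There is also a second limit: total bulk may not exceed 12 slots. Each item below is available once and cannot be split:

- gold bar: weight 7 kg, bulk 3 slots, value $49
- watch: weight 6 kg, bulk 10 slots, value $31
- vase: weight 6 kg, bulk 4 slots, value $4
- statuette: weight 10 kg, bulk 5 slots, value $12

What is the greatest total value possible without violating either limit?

Feasible sets respecting both limits:
- gold bar+statuette: weight 17, bulk 8, value 61
- gold bar+vase: weight 13, bulk 7, value 53
- gold bar: weight 7, bulk 3, value 49
Best: $61.

$61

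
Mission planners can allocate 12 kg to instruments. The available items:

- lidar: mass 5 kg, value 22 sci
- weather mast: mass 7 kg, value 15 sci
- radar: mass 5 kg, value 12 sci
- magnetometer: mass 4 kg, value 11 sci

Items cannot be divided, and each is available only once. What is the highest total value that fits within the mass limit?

37 sci

Check high-value combinations within 12 kg:
- lidar+weather mast: mass 5+7=12, value 22+15=37
- lidar+radar: mass 5+5=10, value 22+12=34
- lidar+magnetometer: mass 5+4=9, value 22+11=33
- weather mast+radar: mass 7+5=12, value 15+12=27
Best: 37 sci.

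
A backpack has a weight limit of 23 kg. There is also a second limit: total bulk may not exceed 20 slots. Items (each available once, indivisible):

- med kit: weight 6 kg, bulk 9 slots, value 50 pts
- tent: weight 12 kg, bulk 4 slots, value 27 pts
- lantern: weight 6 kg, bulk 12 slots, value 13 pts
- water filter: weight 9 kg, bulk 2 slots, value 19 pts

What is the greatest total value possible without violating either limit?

77 pts

Feasible sets respecting both limits:
- med kit+tent: weight 18, bulk 13, value 77
- med kit+water filter: weight 15, bulk 11, value 69
- med kit: weight 6, bulk 9, value 50
Best: 77 pts.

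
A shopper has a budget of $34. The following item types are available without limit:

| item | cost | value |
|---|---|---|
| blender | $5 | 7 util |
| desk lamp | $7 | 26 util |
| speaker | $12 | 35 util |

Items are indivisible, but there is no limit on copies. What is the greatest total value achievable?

Best value-per-unit is desk lamp at 26/7; filling with it alone gives 4×26 = 104.
Optimal mix: 3×desk lamp + 1×speaker → cost 33, value 113.

113 util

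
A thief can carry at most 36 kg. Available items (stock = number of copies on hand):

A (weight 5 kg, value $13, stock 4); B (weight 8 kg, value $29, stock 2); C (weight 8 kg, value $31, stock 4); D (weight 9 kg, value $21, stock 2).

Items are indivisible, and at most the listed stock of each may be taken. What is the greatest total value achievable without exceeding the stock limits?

Best selections within weight 36 and stock limits:
- 4×C: weight 32, value 124
- 1×B + 3×C: weight 32, value 122
- 2×B + 2×C: weight 32, value 120
- 2×A + 3×C: weight 34, value 119
Best: $124.

$124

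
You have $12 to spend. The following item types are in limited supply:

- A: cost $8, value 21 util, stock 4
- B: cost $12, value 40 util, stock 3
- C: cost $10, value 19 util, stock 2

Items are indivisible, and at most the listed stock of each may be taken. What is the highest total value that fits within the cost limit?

Top feasible selections:
- 1×B: cost 12, value 40
- 1×A: cost 8, value 21
- 1×C: cost 10, value 19
Best: 40 util.

40 util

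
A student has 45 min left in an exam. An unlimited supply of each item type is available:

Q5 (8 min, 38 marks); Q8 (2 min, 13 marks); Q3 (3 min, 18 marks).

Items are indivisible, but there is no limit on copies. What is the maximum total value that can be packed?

291 marks

Best value-per-unit is Q8 at 13/2; filling with it alone gives 22×13 = 286.
Optimal mix: 21×Q8 + 1×Q3 → time 45, value 291.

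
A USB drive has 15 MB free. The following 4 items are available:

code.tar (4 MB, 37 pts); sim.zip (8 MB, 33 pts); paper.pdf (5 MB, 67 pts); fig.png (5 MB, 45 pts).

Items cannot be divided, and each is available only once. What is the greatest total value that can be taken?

Check high-value combinations within 15 MB:
- code.tar+paper.pdf+fig.png: size 4+5+5=14, value 37+67+45=149
- paper.pdf+fig.png: size 5+5=10, value 67+45=112
- code.tar+paper.pdf: size 4+5=9, value 37+67=104
Best: 149 pts.

149 pts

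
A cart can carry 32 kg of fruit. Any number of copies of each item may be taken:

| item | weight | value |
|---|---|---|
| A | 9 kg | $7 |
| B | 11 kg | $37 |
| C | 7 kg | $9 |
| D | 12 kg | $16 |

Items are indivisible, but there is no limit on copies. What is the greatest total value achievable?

Best value-per-unit is B at 37/11; filling with it alone gives 2×37 = 74.
Optimal mix: 2×B + 1×C → weight 29, value 83.

$83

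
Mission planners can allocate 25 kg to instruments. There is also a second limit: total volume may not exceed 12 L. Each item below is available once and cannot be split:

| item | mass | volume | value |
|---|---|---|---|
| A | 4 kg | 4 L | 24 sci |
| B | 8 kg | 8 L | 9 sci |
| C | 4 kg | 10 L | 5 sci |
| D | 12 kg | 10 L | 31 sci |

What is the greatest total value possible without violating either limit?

33 sci

Feasible sets respecting both limits:
- A+B: mass 12, volume 12, value 33
- D: mass 12, volume 10, value 31
- A: mass 4, volume 4, value 24
Best: 33 sci.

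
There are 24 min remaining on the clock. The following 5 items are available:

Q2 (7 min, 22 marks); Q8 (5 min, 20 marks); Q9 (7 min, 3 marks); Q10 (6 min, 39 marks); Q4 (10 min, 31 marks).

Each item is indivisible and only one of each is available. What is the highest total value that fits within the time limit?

92 marks

This is a 0/1 knapsack; check combinations near the capacity.
- Q2+Q10+Q4: time 7+6+10=23, value 22+39+31=92
- Q8+Q10+Q4: time 5+6+10=21, value 20+39+31=90
- Q2+Q8+Q10: time 7+5+6=18, value 22+20+39=81
- Q2+Q8+Q4: time 7+5+10=22, value 22+20+31=73
Best: 92 marks.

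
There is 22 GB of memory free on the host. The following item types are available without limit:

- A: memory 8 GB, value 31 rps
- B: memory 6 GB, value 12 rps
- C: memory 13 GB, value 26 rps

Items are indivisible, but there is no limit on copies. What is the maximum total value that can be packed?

Best value-per-unit is A at 31/8; filling with it alone gives 2×31 = 62.
Optimal mix: 2×A + 1×B → memory 22, value 74.

74 rps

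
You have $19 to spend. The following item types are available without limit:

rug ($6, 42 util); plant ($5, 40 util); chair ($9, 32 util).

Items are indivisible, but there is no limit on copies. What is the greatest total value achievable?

Best value-per-unit is plant at 40/5; filling with it alone gives 3×40 = 120.
Optimal mix: 3×rug → cost 18, value 126.

126 util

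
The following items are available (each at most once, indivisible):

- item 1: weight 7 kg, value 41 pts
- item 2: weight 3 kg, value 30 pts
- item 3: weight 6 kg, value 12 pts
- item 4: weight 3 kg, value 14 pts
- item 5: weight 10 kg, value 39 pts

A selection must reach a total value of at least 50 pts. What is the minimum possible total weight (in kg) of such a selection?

Subsets with value ≥ 50, sorted by total weight:
- item 1+item 2: weight 10, value 71
- item 1+item 4: weight 10, value 55
- item 2+item 3+item 4: weight 12, value 56
Minimum weight: 10 kg.

10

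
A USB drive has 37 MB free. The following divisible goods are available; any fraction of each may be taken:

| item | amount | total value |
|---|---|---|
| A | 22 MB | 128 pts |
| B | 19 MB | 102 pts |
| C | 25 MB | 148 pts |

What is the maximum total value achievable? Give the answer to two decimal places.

217.82

Take in order of value per unit:
- C (148/25 per unit): all 25 → value 148, running total 148.00
- A (128/22 per unit): 12 of 22 → value 12×128/22 = 69.8182, running total 217.82
Total 217.82.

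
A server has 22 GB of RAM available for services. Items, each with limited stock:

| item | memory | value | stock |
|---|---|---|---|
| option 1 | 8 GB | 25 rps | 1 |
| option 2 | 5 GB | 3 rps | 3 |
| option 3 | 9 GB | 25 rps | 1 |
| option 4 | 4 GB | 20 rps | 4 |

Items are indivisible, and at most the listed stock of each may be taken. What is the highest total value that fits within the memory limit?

85 rps

Top feasible selections:
- 1×option 1 + 3×option 4: memory 20, value 85
- 1×option 3 + 3×option 4: memory 21, value 85
- 1×option 2 + 4×option 4: memory 21, value 83
Best: 85 rps.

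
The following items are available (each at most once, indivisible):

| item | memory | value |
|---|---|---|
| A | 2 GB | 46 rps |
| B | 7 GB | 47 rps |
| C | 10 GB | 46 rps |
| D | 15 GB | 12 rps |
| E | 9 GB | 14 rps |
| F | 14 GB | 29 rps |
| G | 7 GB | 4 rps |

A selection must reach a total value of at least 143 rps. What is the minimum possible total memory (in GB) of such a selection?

26

Subsets with value ≥ 143, sorted by total memory:
- A+B+C+G: memory 26, value 143
- A+B+C+E: memory 28, value 153
- A+B+C+F: memory 33, value 168
Minimum memory: 26 GB.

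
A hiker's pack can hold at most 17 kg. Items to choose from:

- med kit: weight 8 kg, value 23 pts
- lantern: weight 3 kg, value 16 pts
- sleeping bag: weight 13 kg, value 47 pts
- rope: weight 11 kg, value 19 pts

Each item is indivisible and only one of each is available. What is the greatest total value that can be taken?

63 pts

Check high-value combinations within 17 kg:
- lantern+sleeping bag: weight 3+13=16, value 16+47=63
- sleeping bag: weight 13, value 47
- med kit+lantern: weight 8+3=11, value 23+16=39
Best: 63 pts.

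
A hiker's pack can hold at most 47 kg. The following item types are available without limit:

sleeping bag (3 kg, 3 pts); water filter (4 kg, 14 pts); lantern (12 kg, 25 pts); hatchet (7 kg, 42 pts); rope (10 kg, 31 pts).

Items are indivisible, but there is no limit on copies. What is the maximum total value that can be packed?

Best value-per-unit is hatchet at 42/7; filling with it alone gives 6×42 = 252.
Optimal mix: 1×water filter + 6×hatchet → weight 46, value 266.

266 pts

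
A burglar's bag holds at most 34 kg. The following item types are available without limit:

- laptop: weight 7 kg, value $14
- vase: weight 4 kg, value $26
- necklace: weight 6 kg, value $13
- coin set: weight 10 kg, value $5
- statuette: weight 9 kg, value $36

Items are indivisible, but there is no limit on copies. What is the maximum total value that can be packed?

$208

Best value-per-unit is vase at 26/4, and filling with it alone uses weight 8×4=32. No mix of the others beats 8×26 = 208.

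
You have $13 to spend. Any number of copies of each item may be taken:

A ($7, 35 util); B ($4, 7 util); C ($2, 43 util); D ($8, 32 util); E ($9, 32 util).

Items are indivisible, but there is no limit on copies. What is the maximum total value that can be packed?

258 util

Best value-per-unit is C at 43/2, and filling with it alone uses cost 6×2=12. No mix of the others beats 6×43 = 258.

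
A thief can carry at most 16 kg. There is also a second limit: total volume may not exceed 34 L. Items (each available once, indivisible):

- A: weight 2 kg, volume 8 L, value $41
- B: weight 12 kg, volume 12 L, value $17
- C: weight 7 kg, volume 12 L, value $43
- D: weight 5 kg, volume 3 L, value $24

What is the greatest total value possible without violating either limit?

$108

Feasible sets respecting both limits:
- A+C+D: weight 14, volume 23, value 108
- A+C: weight 9, volume 20, value 84
- C+D: weight 12, volume 15, value 67
- A+D: weight 7, volume 11, value 65
Best: $108.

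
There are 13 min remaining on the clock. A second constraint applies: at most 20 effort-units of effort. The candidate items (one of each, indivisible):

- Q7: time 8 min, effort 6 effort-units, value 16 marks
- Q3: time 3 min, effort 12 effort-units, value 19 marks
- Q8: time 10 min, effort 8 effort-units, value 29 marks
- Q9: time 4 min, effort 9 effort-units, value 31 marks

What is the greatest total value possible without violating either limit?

48 marks

Feasible sets respecting both limits:
- Q3+Q8: time 13, effort 20, value 48
- Q7+Q9: time 12, effort 15, value 47
- Q7+Q3: time 11, effort 18, value 35
- Q9: time 4, effort 9, value 31
Best: 48 marks.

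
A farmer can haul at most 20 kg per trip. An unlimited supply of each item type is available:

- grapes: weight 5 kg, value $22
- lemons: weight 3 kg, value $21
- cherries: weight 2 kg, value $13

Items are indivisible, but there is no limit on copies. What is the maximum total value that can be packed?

Best value-per-unit is lemons at 21/3; filling with it alone gives 6×21 = 126.
Optimal mix: 6×lemons + 1×cherries → weight 20, value 139.

$139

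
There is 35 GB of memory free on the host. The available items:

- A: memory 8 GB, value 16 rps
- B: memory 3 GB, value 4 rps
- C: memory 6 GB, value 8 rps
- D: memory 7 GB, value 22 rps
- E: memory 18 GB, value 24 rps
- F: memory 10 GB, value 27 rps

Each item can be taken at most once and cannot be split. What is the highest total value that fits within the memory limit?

Check high-value combinations within 35 GB:
- A+B+C+D+F: memory 8+3+6+7+10=34, value 16+4+8+22+27=77
- A+C+D+F: memory 8+6+7+10=31, value 16+8+22+27=73
- D+E+F: memory 7+18+10=35, value 22+24+27=73
- A+B+D+F: memory 8+3+7+10=28, value 16+4+22+27=69
Best: 77 rps.

77 rps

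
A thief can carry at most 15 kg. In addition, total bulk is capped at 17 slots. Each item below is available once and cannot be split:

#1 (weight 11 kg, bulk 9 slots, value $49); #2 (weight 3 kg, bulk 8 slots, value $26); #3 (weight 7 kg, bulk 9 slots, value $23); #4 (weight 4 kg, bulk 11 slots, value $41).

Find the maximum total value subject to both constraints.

Feasible sets respecting both limits:
- #1+#2: weight 14, bulk 17, value 75
- #1: weight 11, bulk 9, value 49
- #2+#3: weight 10, bulk 17, value 49
Best: $75.

$75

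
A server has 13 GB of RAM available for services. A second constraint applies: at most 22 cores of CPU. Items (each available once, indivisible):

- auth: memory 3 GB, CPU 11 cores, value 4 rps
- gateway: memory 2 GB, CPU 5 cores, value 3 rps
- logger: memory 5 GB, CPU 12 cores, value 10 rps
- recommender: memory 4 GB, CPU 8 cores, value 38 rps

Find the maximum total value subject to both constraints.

48 rps

Feasible sets respecting both limits:
- logger+recommender: memory 9, CPU 20, value 48
- auth+recommender: memory 7, CPU 19, value 42
- gateway+recommender: memory 6, CPU 13, value 41
- recommender: memory 4, CPU 8, value 38
Best: 48 rps.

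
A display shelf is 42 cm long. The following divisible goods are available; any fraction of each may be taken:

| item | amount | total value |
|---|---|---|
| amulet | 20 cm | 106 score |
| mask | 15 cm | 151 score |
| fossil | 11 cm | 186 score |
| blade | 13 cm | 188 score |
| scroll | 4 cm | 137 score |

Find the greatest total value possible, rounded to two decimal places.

Take in order of value per unit:
- scroll (137/4 per unit): all 4 → value 137, running total 137.00
- fossil (186/11 per unit): all 11 → value 186, running total 323.00
- blade (188/13 per unit): all 13 → value 188, running total 511.00
- mask (151/15 per unit): 14 of 15 → value 14×151/15 = 140.9333, running total 651.93
Total 651.93.

651.93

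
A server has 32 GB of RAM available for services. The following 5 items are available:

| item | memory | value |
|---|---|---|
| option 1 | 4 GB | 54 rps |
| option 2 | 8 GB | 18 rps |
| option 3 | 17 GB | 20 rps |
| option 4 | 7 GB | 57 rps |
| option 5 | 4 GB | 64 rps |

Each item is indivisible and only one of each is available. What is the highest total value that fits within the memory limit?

Check high-value combinations within 32 GB:
- option 1+option 3+option 4+option 5: memory 4+17+7+4=32, value 54+20+57+64=195
- option 1+option 2+option 4+option 5: memory 4+8+7+4=23, value 54+18+57+64=193
- option 1+option 4+option 5: memory 4+7+4=15, value 54+57+64=175
- option 3+option 4+option 5: memory 17+7+4=28, value 20+57+64=141
Best: 195 rps.

195 rps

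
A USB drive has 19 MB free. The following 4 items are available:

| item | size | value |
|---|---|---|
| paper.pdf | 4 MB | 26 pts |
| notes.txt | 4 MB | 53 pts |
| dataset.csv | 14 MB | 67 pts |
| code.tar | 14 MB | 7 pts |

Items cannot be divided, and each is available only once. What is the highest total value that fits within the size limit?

This is a 0/1 knapsack; check combinations near the capacity.
- notes.txt+dataset.csv: size 4+14=18, value 53+67=120
- paper.pdf+dataset.csv: size 4+14=18, value 26+67=93
- paper.pdf+notes.txt: size 4+4=8, value 26+53=79
- dataset.csv: size 14, value 67
Best: 120 pts.

120 pts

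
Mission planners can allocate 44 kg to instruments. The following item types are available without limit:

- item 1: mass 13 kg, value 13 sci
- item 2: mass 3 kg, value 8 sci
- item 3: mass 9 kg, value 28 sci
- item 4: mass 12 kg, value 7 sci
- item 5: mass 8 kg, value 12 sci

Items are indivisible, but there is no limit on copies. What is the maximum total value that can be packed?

128 sci

Best value-per-unit is item 3 at 28/9; filling with it alone gives 4×28 = 112.
Optimal mix: 2×item 2 + 4×item 3 → mass 42, value 128.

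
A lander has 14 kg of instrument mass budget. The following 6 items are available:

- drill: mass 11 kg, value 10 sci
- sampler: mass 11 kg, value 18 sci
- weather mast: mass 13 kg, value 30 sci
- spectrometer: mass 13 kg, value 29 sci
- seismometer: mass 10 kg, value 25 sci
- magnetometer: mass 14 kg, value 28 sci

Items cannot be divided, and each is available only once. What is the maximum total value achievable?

30 sci

Check high-value combinations within 14 kg:
- weather mast: mass 13, value 30
- spectrometer: mass 13, value 29
- magnetometer: mass 14, value 28
- seismometer: mass 10, value 25
Best: 30 sci.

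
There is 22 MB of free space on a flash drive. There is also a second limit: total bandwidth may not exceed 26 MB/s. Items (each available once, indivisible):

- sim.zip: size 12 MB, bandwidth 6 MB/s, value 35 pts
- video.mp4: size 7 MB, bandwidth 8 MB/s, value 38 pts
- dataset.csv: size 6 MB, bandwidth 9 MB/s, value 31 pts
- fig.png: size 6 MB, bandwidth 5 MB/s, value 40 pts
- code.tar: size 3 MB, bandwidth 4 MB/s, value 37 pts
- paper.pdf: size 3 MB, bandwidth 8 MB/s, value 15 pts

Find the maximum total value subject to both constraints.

146 pts

Feasible sets respecting both limits:
- video.mp4+dataset.csv+fig.png+code.tar: size 22, bandwidth 26, value 146
- video.mp4+fig.png+code.tar+paper.pdf: size 19, bandwidth 25, value 130
- dataset.csv+fig.png+code.tar+paper.pdf: size 18, bandwidth 26, value 123
- video.mp4+fig.png+code.tar: size 16, bandwidth 17, value 115
Best: 146 pts.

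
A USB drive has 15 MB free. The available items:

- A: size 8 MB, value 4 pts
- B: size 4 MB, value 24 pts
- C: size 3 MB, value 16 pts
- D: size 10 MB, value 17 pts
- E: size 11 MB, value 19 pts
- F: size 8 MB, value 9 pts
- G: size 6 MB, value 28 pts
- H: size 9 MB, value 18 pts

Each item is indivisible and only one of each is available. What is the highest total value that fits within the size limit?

Check high-value combinations within 15 MB:
- B+C+G: size 4+3+6=13, value 24+16+28=68
- B+G: size 4+6=10, value 24+28=52
- B+C+F: size 4+3+8=15, value 24+16+9=49
- G+H: size 6+9=15, value 28+18=46
- C+G: size 3+6=9, value 16+28=44
Best: 68 pts.

68 pts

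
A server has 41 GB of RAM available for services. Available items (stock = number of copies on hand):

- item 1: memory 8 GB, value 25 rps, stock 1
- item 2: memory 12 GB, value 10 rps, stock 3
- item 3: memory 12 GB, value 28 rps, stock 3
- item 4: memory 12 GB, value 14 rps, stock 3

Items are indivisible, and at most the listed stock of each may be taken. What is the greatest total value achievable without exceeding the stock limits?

Best selections within memory 41 and stock limits:
- 3×item 3: memory 36, value 84
- 1×item 1 + 2×item 3: memory 32, value 81
- 2×item 3 + 1×item 4: memory 36, value 70
- 1×item 1 + 1×item 3 + 1×item 4: memory 32, value 67
Best: 84 rps.

84 rps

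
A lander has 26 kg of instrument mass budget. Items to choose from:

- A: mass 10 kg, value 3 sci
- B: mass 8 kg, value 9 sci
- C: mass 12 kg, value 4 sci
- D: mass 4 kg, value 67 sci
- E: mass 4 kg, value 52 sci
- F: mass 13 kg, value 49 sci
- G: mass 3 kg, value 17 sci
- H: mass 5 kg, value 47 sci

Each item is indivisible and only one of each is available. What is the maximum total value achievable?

This is a 0/1 knapsack; check combinations near the capacity.
- D+E+F+H: mass 4+4+13+5=26, value 67+52+49+47=215
- B+D+E+G+H: mass 8+4+4+3+5=24, value 9+67+52+17+47=192
- A+D+E+G+H: mass 10+4+4+3+5=26, value 3+67+52+17+47=186
Best: 215 sci.

215 sci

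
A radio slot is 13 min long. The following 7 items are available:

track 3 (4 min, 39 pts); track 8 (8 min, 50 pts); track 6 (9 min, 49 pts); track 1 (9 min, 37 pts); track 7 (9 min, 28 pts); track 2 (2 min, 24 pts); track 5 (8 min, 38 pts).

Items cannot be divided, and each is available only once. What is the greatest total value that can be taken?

89 pts

Check high-value combinations within 13 min:
- track 3+track 8: duration 4+8=12, value 39+50=89
- track 3+track 6: duration 4+9=13, value 39+49=88
- track 3+track 5: duration 4+8=12, value 39+38=77
- track 3+track 1: duration 4+9=13, value 39+37=76
- track 8+track 2: duration 8+2=10, value 50+24=74
Best: 89 pts.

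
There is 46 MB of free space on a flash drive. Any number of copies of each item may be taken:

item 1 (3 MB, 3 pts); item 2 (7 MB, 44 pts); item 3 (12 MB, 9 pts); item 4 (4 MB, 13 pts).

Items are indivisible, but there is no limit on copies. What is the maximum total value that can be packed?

Best value-per-unit is item 2 at 44/7; filling with it alone gives 6×44 = 264.
Optimal mix: 6×item 2 + 1×item 4 → size 46, value 277.

277 pts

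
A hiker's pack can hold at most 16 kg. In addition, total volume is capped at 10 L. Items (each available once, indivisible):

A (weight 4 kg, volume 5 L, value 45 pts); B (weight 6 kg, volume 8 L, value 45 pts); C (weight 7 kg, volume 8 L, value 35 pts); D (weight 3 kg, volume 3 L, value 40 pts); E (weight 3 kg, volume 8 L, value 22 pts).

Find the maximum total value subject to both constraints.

Feasible sets respecting both limits:
- A+D: weight 7, volume 8, value 85
- A: weight 4, volume 5, value 45
- B: weight 6, volume 8, value 45
Best: 85 pts.

85 pts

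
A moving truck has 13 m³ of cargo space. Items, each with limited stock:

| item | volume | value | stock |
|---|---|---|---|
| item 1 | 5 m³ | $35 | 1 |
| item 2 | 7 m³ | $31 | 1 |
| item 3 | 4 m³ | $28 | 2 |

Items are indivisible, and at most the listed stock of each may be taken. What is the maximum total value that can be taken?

Top feasible selections:
- 1×item 1 + 2×item 3: volume 13, value 91
- 1×item 1 + 1×item 2: volume 12, value 66
Best: $91.

$91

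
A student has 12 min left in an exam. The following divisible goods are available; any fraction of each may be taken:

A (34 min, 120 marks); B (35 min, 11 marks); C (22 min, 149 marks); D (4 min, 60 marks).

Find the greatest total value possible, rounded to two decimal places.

Take in order of value per unit:
- D (60/4 per unit): all 4 → value 60, running total 60.00
- C (149/22 per unit): 8 of 22 → value 8×149/22 = 54.1818, running total 114.18
Total 114.18.

114.18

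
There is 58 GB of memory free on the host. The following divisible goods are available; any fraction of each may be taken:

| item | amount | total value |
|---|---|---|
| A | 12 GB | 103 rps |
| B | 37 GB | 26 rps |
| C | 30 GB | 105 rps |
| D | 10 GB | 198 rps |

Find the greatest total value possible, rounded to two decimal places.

410.22

Take in order of value per unit:
- D (198/10 per unit): all 10 → value 198, running total 198.00
- A (103/12 per unit): all 12 → value 103, running total 301.00
- C (105/30 per unit): all 30 → value 105, running total 406.00
- B (26/37 per unit): 6 of 37 → value 6×26/37 = 4.2162, running total 410.22
Total 410.22.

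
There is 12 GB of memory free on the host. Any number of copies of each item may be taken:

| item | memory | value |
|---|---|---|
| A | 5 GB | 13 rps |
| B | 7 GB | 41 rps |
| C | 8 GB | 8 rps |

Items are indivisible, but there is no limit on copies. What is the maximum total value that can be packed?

54 rps

Best value-per-unit is B at 41/7; filling with it alone gives 1×41 = 41.
Optimal mix: 1×A + 1×B → memory 12, value 54.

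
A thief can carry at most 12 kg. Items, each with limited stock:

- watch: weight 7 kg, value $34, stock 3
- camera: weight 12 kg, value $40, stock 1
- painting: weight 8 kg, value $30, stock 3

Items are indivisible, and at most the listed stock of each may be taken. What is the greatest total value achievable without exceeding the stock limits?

Best selections within weight 12 and stock limits:
- 1×camera: weight 12, value 40
- 1×watch: weight 7, value 34
- 1×painting: weight 8, value 30
Best: $40.

$40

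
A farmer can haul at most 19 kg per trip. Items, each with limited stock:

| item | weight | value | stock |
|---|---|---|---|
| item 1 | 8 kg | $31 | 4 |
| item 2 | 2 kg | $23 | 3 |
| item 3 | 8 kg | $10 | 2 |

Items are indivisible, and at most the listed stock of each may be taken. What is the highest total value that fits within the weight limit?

$100

Best selections within weight 19 and stock limits:
- 1×item 1 + 3×item 2: weight 14, value 100
- 2×item 1 + 1×item 2: weight 18, value 85
Best: $100.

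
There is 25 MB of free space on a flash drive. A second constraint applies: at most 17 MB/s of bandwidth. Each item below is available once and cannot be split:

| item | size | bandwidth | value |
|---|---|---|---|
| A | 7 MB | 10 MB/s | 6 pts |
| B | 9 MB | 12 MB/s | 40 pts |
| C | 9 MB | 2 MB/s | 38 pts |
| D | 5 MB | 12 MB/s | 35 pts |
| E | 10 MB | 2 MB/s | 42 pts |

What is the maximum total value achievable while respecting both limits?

115 pts

Feasible sets respecting both limits:
- C+D+E: size 24, bandwidth 16, value 115
- B+E: size 19, bandwidth 14, value 82
- C+E: size 19, bandwidth 4, value 80
- B+C: size 18, bandwidth 14, value 78
Best: 115 pts.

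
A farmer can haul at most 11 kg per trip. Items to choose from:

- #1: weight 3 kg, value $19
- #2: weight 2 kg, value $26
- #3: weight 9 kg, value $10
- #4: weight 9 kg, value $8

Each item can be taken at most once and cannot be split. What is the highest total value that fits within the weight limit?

$45

This is a 0/1 knapsack; check combinations near the capacity.
- #1+#2: weight 3+2=5, value 19+26=45
- #2+#3: weight 2+9=11, value 26+10=36
- #2+#4: weight 2+9=11, value 26+8=34
- #2: weight 2, value 26
Best: $45.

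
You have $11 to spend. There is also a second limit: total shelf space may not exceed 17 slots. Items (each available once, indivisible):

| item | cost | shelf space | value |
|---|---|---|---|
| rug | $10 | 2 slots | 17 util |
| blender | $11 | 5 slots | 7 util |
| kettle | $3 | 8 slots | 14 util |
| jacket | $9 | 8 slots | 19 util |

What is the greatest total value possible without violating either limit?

19 util

Feasible sets respecting both limits:
- jacket: cost 9, shelf space 8, value 19
- rug: cost 10, shelf space 2, value 17
- kettle: cost 3, shelf space 8, value 14
- blender: cost 11, shelf space 5, value 7
Best: 19 util.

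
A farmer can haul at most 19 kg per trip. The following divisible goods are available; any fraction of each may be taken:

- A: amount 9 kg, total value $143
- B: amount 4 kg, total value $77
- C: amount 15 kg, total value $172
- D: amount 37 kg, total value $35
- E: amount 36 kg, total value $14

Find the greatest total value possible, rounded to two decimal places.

288.80

Take in order of value per unit:
- B (77/4 per unit): all 4 → value 77, running total 77.00
- A (143/9 per unit): all 9 → value 143, running total 220.00
- C (172/15 per unit): 6 of 15 → value 6×172/15 = 68.8000, running total 288.80
Total 288.80.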